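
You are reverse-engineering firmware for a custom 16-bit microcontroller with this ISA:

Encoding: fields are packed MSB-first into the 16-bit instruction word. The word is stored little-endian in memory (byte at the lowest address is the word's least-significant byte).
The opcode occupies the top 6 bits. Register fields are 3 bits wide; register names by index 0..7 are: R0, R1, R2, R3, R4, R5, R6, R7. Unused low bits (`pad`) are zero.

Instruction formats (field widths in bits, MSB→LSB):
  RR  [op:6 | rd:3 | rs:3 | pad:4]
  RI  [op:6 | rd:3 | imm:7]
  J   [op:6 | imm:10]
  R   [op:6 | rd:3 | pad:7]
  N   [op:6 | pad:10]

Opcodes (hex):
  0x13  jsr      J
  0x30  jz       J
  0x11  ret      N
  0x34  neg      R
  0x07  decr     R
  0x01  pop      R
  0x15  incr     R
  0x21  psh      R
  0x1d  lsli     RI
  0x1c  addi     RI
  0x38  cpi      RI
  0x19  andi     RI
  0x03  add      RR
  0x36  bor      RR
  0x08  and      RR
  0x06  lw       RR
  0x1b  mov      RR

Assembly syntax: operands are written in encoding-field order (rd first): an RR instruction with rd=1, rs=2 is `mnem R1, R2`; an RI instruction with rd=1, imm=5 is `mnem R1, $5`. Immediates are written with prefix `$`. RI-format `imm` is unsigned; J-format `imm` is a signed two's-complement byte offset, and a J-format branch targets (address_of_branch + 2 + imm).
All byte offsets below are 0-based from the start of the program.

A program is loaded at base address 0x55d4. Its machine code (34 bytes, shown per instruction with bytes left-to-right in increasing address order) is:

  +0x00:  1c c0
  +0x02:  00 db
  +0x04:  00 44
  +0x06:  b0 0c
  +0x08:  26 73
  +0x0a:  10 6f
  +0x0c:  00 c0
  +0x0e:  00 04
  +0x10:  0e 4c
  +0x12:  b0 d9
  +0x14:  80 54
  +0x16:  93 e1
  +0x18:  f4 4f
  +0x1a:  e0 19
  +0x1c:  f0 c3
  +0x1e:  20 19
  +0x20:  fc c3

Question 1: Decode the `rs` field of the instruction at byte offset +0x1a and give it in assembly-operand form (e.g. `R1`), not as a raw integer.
off 0x1a: read e0 19 as little → 0x19e0
  opcode bits[15:10]=0x6: lw/RR
  rd: (w>>7)&0x7=0x3 → R3
  rs: (w>>4)&0x7=0x6 → R6

R6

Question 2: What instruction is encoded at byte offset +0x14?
incr R1

@+14  little-endian(80 54) = 0x5480
  opcode bits[15:10]=0x15: incr/R
  rd: (w>>7)&0x7=0x1 → R1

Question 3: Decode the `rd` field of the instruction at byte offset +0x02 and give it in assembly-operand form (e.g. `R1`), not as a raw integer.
R6

+0x02: 00 db ⇒ word 0xdb00 (little)
  opcode bits[15:10]=0x36: bor/RR
  rd: (w>>7)&0x7=0x6 → R6
  rs: (w>>4)&0x7=0x0 → R0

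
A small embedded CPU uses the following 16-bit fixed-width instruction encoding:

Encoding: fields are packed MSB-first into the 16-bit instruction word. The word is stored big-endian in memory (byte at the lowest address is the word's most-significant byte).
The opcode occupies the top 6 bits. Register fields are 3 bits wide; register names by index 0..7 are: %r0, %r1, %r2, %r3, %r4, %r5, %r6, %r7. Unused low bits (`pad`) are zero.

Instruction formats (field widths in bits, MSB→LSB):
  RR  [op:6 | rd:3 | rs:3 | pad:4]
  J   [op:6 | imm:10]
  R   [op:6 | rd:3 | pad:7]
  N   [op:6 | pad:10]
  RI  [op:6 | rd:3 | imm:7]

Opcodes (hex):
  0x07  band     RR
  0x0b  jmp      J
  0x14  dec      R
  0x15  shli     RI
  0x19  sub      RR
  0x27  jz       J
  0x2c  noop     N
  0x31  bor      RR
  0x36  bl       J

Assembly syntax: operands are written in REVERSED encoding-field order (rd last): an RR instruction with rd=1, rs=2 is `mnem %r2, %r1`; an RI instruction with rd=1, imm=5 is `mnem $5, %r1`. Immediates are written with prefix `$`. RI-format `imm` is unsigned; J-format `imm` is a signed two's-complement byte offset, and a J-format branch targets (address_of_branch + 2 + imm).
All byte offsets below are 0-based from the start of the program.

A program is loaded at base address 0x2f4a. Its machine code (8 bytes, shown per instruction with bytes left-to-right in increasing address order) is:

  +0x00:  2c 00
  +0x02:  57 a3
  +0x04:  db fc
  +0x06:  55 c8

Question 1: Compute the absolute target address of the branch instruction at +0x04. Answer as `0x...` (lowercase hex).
[04] db fc → 0xdbfc
  opcode bits[15:10]=0x36: bl/J
  [9:0] imm=1020 (s10→-4) = $-4
  target = base 0x2f4a + off 0x04 + 2 + imm -4 = 0x2f4c

0x2f4c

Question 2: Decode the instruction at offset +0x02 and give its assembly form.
shli $35, %r7

+0x02: 57 a3 ⇒ word 0x57a3 (big)
  opcode bits[15:10]=0x15: shli/RI
  rd: (w>>7)&0x7=0x7 → %r7
  imm: (w>>0)&0x7f=0x23 → $35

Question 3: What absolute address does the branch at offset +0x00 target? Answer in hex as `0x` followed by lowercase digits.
0x2f4c

@+00  big-endian(2c 00) = 0x2c00
  top 6b → 0xb → jmp [J]
  imm@[9:0]=0x0 ⇒ $0
  target = base 0x2f4a + off 0x00 + 2 + imm 0 = 0x2f4c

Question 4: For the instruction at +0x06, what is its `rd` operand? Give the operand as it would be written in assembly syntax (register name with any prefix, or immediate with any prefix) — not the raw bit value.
@+06  big-endian(55 c8) = 0x55c8
  opcode bits[15:10]=0x15: shli/RI
  rd: (w>>7)&0x7=0x3 → %r3
  imm: (w>>0)&0x7f=0x48 → $72

%r3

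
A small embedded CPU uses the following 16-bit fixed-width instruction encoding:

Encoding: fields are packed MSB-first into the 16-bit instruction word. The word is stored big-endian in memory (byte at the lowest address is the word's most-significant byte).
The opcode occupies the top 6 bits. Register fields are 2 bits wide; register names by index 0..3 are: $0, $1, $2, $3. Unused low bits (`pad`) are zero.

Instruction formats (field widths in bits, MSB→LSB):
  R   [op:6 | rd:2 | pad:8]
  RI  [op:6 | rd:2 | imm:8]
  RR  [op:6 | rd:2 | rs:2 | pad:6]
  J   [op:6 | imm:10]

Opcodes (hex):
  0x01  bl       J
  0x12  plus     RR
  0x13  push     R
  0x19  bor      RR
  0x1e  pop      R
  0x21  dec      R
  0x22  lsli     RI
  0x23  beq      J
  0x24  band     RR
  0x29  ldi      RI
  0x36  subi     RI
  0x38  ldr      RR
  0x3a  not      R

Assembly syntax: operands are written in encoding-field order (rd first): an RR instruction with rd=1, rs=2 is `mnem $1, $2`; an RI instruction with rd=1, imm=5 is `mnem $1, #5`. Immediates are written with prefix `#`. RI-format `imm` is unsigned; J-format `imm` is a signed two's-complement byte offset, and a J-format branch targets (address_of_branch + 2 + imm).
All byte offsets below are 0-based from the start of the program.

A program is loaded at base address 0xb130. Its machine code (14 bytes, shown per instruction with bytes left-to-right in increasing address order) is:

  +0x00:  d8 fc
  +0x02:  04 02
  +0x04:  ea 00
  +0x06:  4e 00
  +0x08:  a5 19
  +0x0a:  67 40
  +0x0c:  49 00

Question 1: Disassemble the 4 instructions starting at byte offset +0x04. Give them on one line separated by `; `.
not $2; push $2; ldi $1, #25; bor $3, $1

off 0x04: read ea 00 as big → 0xea00
  op=0xea00>>10=0x3a ⇒ not (R)
  rd@[9:8]=0x2 ⇒ $2
off 0x06: read 4e 00 as big → 0x4e00
  op=0x4e00>>10=0x13 ⇒ push (R)
  rd@[9:8]=0x2 ⇒ $2
off 0x08: read a5 19 as big → 0xa519
  op=0xa519>>10=0x29 ⇒ ldi (RI)
  rd@[9:8]=0x1 ⇒ $1
  imm@[7:0]=0x19 ⇒ #25
off 0x0a: read 67 40 as big → 0x6740
  op=0x6740>>10=0x19 ⇒ bor (RR)
  rd@[9:8]=0x3 ⇒ $3
  rs@[7:6]=0x1 ⇒ $1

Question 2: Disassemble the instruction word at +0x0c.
plus $1, $0

off 0x0c: read 49 00 as big → 0x4900
  op=0x4900>>10=0x12 ⇒ plus (RR)
  [9:8] rd=1 = $1
  [7:6] rs=0 = $0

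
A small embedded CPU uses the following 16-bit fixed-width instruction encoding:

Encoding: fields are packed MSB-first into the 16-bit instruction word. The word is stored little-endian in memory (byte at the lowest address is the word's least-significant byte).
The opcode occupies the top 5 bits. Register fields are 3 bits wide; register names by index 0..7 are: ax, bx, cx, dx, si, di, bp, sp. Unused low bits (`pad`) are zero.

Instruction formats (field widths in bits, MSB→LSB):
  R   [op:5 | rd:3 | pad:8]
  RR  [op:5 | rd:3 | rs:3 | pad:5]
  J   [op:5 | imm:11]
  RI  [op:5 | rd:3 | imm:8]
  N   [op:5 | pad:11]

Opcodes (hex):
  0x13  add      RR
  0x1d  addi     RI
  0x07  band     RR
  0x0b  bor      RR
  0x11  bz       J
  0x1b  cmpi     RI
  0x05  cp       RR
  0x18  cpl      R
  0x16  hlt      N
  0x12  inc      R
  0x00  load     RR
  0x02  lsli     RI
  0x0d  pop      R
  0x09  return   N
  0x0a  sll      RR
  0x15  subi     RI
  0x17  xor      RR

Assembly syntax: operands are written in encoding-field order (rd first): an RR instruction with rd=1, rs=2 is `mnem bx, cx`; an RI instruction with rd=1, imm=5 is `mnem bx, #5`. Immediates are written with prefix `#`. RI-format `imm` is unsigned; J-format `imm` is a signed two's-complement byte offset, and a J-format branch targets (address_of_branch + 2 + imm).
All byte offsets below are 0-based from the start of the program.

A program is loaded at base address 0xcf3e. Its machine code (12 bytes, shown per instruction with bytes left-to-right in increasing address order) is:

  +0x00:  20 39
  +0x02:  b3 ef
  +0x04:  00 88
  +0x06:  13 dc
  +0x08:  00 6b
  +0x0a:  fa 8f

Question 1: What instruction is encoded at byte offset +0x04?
bz #0

+0x04: 00 88 ⇒ word 0x8800 (little)
  op=0x8800>>11=0x11 ⇒ bz (J)
  imm@[10:0]=0x0 ⇒ #0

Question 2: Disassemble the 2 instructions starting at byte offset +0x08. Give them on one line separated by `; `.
+0x08: 00 6b ⇒ word 0x6b00 (little)
  op=0x6b00>>11=0xd ⇒ pop (R)
  rd@[10:8]=0x3 ⇒ dx
+0x0a: fa 8f ⇒ word 0x8ffa (little)
  op=0x8ffa>>11=0x11 ⇒ bz (J)
  imm@[10:0]=0x7fa (s11→-6) ⇒ #-6

pop dx; bz #-6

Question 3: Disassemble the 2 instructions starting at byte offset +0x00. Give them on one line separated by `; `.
@+00  little-endian(20 39) = 0x3920
  top 5b → 0x7 → band [RR]
  rd: (w>>8)&0x7=0x1 → bx
  rs: (w>>5)&0x7=0x1 → bx
@+02  little-endian(b3 ef) = 0xefb3
  top 5b → 0x1d → addi [RI]
  rd: (w>>8)&0x7=0x7 → sp
  imm: (w>>0)&0xff=0xb3 → #179

band bx, bx; addi sp, #179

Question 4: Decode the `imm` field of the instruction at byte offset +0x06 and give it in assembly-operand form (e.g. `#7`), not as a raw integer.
#19

[06] 13 dc → 0xdc13
  top 5b → 0x1b → cmpi [RI]
  rd@[10:8]=0x4 ⇒ si
  imm@[7:0]=0x13 ⇒ #19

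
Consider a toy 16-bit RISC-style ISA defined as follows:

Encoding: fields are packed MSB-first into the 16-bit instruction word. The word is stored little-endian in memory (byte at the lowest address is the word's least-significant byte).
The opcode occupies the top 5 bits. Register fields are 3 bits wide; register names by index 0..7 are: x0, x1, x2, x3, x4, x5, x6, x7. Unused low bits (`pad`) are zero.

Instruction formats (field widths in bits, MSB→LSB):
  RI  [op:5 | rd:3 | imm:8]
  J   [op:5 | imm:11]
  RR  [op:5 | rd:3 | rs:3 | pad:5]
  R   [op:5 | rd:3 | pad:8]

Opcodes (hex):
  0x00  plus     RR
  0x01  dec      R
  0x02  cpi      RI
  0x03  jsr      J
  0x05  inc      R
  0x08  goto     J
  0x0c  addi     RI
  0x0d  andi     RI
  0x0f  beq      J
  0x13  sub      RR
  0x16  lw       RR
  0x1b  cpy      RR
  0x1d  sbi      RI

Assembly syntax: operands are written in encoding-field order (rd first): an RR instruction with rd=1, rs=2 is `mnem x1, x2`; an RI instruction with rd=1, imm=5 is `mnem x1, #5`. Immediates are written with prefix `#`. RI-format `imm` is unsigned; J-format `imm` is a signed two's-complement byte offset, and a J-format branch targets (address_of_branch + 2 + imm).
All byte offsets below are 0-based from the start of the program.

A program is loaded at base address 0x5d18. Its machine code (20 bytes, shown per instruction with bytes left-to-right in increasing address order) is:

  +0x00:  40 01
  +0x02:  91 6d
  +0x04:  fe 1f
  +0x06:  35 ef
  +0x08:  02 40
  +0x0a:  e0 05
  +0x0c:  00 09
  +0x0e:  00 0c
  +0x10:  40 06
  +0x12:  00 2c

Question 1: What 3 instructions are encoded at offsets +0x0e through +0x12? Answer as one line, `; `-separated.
@+0e  little-endian(00 0c) = 0x0c00
  op=0x0c00>>11=0x1 ⇒ dec (R)
  [10:8] rd=4 = x4
@+10  little-endian(40 06) = 0x0640
  op=0x0640>>11=0x0 ⇒ plus (RR)
  [10:8] rd=6 = x6
  [7:5] rs=2 = x2
@+12  little-endian(00 2c) = 0x2c00
  op=0x2c00>>11=0x5 ⇒ inc (R)
  [10:8] rd=4 = x4

dec x4; plus x6, x2; inc x4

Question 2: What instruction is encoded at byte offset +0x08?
goto #2

@+08  little-endian(02 40) = 0x4002
  opcode bits[15:11]=0x8: goto/J
  imm: (w>>0)&0x7ff=0x2 → #2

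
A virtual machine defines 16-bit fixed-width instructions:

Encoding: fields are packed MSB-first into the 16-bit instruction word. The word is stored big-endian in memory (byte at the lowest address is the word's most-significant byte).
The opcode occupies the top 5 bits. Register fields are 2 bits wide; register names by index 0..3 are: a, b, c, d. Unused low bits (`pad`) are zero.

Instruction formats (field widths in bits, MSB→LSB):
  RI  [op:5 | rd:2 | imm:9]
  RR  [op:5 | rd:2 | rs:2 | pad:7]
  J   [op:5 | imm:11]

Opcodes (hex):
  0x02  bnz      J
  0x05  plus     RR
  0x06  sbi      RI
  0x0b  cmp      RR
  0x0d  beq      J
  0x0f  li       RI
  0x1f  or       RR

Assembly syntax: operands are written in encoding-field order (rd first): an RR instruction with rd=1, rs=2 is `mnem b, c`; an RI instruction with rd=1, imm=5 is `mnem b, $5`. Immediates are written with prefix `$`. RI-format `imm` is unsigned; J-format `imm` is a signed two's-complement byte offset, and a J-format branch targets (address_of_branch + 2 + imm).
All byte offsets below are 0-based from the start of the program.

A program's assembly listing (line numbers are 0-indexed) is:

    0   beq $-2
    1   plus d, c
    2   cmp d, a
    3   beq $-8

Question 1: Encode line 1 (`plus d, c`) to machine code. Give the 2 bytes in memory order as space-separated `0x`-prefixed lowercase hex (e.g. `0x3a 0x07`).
line 1 (plus): pack op=0x5:5|rd=3:2|rs=2:2|pad=0:7 = 0x2f00; big→ 2f 00

0x2f 0x00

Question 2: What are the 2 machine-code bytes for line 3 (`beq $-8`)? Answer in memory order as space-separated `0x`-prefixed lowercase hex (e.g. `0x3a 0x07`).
0x6f 0xf8

L3: beq op=0xd:5|imm=-8:11 ⇒ 0x6ff8 ⇒ big 6f f8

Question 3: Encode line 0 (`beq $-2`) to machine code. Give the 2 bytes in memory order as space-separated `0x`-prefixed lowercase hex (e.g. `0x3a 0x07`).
0. beq fields op=0xd:5|imm=-2:11 → word 6ffeh → 6f fe

0x6f 0xfe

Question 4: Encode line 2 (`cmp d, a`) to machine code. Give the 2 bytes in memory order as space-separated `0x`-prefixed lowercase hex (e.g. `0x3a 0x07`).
0x5e 0x00

L2: cmp op=0xb:5|rd=3:2|rs=0:2|pad=0:7 ⇒ 0x5e00 ⇒ big 5e 00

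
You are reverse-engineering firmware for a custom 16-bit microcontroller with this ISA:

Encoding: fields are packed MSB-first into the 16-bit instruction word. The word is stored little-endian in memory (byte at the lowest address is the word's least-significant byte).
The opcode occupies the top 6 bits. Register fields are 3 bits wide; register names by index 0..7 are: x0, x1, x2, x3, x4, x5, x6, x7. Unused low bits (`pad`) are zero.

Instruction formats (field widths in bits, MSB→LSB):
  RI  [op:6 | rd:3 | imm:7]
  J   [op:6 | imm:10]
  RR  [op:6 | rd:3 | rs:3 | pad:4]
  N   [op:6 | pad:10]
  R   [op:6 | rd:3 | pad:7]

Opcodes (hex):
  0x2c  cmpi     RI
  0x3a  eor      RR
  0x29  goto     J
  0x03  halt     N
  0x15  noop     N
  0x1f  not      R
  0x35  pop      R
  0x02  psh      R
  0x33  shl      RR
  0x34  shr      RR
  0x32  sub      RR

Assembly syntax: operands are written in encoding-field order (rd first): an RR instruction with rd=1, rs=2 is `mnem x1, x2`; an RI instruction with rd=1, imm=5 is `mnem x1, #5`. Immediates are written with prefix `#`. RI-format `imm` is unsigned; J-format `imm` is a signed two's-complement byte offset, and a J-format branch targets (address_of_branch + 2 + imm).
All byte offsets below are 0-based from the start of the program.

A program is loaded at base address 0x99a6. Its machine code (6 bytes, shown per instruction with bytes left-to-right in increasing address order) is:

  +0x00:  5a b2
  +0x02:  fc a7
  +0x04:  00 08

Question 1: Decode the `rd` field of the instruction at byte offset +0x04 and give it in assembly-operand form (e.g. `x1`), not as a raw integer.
x0

+0x04: 00 08 ⇒ word 0x0800 (little)
  op=0x0800>>10=0x2 ⇒ psh (R)
  rd@[9:7]=0x0 ⇒ x0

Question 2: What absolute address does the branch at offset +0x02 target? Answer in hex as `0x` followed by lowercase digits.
@+02  little-endian(fc a7) = 0xa7fc
  op=0xa7fc>>10=0x29 ⇒ goto (J)
  imm: (w>>0)&0x3ff=0x3fc (s10→-4) → #-4
  target = base 0x99a6 + off 0x02 + 2 + imm -4 = 0x99a6

0x99a6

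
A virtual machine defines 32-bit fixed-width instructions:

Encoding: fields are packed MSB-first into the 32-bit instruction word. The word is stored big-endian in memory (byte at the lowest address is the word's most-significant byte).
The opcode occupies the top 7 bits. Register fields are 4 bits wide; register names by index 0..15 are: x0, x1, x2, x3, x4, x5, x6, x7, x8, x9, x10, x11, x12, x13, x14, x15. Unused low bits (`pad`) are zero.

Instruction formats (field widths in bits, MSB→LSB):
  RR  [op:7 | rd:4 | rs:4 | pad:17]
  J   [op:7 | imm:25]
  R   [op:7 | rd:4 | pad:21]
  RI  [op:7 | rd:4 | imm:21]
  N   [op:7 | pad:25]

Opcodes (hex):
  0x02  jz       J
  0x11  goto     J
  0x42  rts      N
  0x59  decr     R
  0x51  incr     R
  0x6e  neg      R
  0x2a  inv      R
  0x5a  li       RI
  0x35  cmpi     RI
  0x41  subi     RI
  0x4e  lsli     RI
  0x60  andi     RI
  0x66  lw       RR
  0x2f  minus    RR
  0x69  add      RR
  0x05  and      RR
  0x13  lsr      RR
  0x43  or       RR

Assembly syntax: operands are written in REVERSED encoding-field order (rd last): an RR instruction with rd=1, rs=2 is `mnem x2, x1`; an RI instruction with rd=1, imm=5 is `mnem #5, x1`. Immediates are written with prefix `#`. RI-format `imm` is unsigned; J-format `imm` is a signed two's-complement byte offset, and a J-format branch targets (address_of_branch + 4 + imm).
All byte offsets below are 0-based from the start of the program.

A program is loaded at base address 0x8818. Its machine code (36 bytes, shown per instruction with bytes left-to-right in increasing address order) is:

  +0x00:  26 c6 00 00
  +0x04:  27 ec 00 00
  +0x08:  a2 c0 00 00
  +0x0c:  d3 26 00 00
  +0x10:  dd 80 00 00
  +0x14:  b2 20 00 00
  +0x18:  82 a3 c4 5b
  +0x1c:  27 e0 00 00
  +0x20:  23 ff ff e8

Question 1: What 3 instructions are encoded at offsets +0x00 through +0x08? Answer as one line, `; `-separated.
@+00  big-endian(26 c6 00 00) = 0x26c60000
  op=0x26c60000>>25=0x13 ⇒ lsr (RR)
  rd@[24:21]=0x6 ⇒ x6
  rs@[20:17]=0x3 ⇒ x3
@+04  big-endian(27 ec 00 00) = 0x27ec0000
  op=0x27ec0000>>25=0x13 ⇒ lsr (RR)
  rd@[24:21]=0xf ⇒ x15
  rs@[20:17]=0x6 ⇒ x6
@+08  big-endian(a2 c0 00 00) = 0xa2c00000
  op=0xa2c00000>>25=0x51 ⇒ incr (R)
  rd@[24:21]=0x6 ⇒ x6

lsr x3, x6; lsr x6, x15; incr x6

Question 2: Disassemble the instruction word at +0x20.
goto #-24

[20] 23 ff ff e8 → 0x23ffffe8
  opcode bits[31:25]=0x11: goto/J
  imm: (w>>0)&0x1ffffff=0x1ffffe8 (s25→-24) → #-24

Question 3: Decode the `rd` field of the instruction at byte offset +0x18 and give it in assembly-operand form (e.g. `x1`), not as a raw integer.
+0x18: 82 a3 c4 5b ⇒ word 0x82a3c45b (big)
  top 7b → 0x41 → subi [RI]
  [24:21] rd=5 = x5
  [20:0] imm=246875 = #246875

x5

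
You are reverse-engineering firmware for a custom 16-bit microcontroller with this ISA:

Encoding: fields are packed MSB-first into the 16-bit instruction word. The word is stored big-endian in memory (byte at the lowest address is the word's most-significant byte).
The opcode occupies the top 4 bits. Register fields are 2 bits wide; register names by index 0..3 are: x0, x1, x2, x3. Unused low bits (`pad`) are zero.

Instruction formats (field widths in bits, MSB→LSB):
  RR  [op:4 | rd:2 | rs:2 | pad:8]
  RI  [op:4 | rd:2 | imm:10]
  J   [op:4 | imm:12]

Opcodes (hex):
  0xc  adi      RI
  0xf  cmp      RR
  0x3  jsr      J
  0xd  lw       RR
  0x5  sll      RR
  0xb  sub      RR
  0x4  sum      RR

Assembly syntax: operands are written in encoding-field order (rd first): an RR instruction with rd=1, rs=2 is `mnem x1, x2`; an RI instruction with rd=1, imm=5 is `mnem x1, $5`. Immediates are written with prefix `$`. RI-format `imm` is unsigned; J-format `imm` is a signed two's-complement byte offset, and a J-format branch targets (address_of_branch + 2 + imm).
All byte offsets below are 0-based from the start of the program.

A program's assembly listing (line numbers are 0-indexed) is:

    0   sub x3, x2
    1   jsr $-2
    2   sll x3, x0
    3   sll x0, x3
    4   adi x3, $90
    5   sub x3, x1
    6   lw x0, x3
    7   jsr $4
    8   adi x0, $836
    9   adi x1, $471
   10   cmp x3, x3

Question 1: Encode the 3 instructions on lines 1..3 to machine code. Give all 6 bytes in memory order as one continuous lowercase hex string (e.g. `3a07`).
3ffe5c005300

1. jsr fields op=0x3:4|imm=-2:12 → word 3ffeh → 3f fe
2. sll fields op=0x5:4|rd=3:2|rs=0:2|pad=0:8 → word 5c00h → 5c 00
3. sll fields op=0x5:4|rd=0:2|rs=3:2|pad=0:8 → word 5300h → 53 00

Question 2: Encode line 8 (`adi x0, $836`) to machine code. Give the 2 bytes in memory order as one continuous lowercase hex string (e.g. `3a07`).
c344

L8: adi op=0xc:4|rd=0:2|imm=836:10 ⇒ 0xc344 ⇒ big c3 44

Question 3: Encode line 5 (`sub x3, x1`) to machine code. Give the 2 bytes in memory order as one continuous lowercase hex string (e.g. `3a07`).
bd00

L5: sub op=0xb:4|rd=3:2|rs=1:2|pad=0:8 ⇒ 0xbd00 ⇒ big bd 00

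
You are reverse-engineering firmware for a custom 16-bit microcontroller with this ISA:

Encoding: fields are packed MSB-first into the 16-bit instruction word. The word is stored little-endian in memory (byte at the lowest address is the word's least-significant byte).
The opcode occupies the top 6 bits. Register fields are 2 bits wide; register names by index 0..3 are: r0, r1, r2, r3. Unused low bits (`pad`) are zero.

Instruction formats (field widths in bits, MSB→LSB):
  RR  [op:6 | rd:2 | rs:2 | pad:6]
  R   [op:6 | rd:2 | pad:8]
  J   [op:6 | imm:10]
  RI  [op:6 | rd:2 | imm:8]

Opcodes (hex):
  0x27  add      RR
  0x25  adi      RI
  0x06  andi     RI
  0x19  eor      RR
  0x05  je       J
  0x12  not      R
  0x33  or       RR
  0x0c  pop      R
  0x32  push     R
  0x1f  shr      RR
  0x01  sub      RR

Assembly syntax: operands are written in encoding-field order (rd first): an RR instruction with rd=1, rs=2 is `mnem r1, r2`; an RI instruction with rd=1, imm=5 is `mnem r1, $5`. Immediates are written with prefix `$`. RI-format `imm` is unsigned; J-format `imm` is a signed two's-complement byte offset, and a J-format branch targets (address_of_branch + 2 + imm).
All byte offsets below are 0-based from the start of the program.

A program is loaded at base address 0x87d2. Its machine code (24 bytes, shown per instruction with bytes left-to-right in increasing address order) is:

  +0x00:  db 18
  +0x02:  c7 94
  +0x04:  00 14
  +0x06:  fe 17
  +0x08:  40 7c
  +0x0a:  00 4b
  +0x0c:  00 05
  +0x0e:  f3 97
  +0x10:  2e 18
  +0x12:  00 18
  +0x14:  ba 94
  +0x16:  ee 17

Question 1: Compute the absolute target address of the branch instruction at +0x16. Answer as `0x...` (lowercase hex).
@+16  little-endian(ee 17) = 0x17ee
  op=0x17ee>>10=0x5 ⇒ je (J)
  imm: (w>>0)&0x3ff=0x3ee (s10→-18) → $-18
  target = base 0x87d2 + off 0x16 + 2 + imm -18 = 0x87d8

0x87d8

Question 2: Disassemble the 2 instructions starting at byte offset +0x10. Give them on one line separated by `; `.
andi r0, $46; andi r0, $0

off 0x10: read 2e 18 as little → 0x182e
  op=0x182e>>10=0x6 ⇒ andi (RI)
  rd: (w>>8)&0x3=0x0 → r0
  imm: (w>>0)&0xff=0x2e → $46
off 0x12: read 00 18 as little → 0x1800
  op=0x1800>>10=0x6 ⇒ andi (RI)
  rd: (w>>8)&0x3=0x0 → r0
  imm: (w>>0)&0xff=0x0 → $0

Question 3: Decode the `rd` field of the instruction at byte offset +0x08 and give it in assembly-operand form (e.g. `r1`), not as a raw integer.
r0

+0x08: 40 7c ⇒ word 0x7c40 (little)
  opcode bits[15:10]=0x1f: shr/RR
  rd: (w>>8)&0x3=0x0 → r0
  rs: (w>>6)&0x3=0x1 → r1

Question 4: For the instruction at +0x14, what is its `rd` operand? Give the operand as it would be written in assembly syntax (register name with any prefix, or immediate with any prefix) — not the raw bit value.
r0

+0x14: ba 94 ⇒ word 0x94ba (little)
  top 6b → 0x25 → adi [RI]
  rd@[9:8]=0x0 ⇒ r0
  imm@[7:0]=0xba ⇒ $186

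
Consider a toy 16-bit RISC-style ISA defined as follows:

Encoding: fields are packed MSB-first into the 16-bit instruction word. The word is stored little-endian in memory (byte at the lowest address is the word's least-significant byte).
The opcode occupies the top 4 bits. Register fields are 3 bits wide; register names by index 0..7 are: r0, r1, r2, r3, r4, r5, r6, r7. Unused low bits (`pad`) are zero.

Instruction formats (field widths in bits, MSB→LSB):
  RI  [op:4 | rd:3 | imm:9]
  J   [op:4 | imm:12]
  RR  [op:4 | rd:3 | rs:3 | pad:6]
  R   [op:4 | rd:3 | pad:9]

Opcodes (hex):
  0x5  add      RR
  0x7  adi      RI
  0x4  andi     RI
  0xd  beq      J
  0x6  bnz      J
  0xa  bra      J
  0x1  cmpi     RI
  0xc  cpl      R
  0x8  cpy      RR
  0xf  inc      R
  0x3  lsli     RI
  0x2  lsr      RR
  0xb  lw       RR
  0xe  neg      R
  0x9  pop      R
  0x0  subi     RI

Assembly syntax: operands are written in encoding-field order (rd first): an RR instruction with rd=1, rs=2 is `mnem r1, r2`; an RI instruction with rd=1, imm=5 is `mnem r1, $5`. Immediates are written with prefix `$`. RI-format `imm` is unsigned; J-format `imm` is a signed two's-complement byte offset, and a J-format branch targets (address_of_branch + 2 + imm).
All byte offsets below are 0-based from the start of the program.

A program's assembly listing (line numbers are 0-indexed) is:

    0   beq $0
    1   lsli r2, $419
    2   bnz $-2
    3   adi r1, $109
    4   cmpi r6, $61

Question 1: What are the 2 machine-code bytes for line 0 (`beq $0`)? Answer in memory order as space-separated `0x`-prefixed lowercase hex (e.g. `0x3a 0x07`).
0. beq fields op=0xd:4|imm=0:12 → word d000h → 00 d0

0x00 0xd0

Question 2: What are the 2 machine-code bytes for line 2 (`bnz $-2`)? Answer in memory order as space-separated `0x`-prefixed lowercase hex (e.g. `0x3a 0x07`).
L2: bnz op=0x6:4|imm=-2:12 ⇒ 0x6ffe ⇒ little fe 6f

0xfe 0x6f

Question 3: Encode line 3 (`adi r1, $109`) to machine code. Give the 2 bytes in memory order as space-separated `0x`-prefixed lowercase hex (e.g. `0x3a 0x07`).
line 3 (adi): pack op=0x7:4|rd=1:3|imm=109:9 = 0x726d; little→ 6d 72

0x6d 0x72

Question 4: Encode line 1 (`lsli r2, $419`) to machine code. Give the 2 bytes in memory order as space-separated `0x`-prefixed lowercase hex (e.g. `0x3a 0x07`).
line 1 (lsli): pack op=0x3:4|rd=2:3|imm=419:9 = 0x35a3; little→ a3 35

0xa3 0x35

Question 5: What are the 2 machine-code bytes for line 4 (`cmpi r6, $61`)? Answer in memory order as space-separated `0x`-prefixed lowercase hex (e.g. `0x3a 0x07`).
4. cmpi fields op=0x1:4|rd=6:3|imm=61:9 → word 1c3dh → 3d 1c

0x3d 0x1c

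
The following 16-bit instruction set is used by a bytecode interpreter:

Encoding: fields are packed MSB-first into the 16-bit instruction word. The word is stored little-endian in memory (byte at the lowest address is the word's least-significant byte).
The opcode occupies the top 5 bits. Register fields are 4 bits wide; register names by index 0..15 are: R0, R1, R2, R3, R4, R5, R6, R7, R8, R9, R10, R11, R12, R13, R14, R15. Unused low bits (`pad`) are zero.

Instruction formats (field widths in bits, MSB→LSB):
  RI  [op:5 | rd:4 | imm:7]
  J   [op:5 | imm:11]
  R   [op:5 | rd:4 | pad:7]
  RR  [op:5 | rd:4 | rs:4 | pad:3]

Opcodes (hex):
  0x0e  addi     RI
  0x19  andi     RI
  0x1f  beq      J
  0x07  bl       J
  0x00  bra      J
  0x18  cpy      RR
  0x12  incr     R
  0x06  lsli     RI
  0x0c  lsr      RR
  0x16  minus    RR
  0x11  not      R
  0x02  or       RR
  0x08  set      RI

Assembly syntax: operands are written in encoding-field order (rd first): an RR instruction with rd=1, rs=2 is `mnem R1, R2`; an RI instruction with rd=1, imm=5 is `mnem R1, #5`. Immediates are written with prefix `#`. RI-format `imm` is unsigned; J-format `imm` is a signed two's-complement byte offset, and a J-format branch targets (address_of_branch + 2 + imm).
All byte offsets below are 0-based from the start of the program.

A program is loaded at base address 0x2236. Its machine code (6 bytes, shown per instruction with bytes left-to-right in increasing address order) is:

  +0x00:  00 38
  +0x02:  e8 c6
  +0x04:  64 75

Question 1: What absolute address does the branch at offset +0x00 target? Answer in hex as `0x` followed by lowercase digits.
0x2238

off 0x00: read 00 38 as little → 0x3800
  top 5b → 0x7 → bl [J]
  [10:0] imm=0 = #0
  target = base 0x2236 + off 0x00 + 2 + imm 0 = 0x2238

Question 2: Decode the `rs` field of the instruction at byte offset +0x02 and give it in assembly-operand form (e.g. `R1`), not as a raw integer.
R13

[02] e8 c6 → 0xc6e8
  top 5b → 0x18 → cpy [RR]
  rd: (w>>7)&0xf=0xd → R13
  rs: (w>>3)&0xf=0xd → R13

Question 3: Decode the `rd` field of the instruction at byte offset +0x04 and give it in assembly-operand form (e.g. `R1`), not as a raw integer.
off 0x04: read 64 75 as little → 0x7564
  opcode bits[15:11]=0xe: addi/RI
  [10:7] rd=10 = R10
  [6:0] imm=100 = #100

R10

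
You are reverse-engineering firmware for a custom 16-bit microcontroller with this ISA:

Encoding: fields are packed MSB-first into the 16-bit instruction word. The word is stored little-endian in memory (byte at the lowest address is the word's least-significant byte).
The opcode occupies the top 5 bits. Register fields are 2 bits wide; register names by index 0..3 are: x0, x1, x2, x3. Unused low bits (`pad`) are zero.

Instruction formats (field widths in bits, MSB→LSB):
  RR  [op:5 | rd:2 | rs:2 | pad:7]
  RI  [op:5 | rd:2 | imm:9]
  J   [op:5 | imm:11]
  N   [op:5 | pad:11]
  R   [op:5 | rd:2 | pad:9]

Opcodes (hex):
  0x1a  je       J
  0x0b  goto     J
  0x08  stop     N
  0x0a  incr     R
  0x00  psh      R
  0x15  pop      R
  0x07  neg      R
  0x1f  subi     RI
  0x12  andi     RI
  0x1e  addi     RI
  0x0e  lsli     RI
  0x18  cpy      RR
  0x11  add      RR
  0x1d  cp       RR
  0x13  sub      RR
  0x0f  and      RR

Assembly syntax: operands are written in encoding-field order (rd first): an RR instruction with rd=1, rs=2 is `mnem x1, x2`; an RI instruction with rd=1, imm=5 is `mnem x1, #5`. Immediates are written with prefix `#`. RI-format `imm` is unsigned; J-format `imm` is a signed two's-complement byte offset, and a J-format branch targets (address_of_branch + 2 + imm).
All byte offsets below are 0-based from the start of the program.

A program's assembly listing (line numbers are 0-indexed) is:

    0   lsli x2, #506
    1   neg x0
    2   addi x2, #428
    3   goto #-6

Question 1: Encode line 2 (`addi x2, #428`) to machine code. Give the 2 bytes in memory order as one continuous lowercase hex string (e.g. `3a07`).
acf5

line 2 (addi): pack op=0x1e:5|rd=2:2|imm=428:9 = 0xf5ac; little→ ac f5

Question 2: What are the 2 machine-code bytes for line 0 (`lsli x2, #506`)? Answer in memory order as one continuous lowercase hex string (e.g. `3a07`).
line 0 (lsli): pack op=0xe:5|rd=2:2|imm=506:9 = 0x75fa; little→ fa 75

fa75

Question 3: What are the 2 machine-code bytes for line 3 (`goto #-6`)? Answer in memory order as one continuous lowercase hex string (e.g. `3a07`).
L3: goto op=0xb:5|imm=-6:11 ⇒ 0x5ffa ⇒ little fa 5f

fa5f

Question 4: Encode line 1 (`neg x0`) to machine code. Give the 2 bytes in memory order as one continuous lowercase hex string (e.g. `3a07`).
line 1 (neg): pack op=0x7:5|rd=0:2|pad=0:9 = 0x3800; little→ 00 38

0038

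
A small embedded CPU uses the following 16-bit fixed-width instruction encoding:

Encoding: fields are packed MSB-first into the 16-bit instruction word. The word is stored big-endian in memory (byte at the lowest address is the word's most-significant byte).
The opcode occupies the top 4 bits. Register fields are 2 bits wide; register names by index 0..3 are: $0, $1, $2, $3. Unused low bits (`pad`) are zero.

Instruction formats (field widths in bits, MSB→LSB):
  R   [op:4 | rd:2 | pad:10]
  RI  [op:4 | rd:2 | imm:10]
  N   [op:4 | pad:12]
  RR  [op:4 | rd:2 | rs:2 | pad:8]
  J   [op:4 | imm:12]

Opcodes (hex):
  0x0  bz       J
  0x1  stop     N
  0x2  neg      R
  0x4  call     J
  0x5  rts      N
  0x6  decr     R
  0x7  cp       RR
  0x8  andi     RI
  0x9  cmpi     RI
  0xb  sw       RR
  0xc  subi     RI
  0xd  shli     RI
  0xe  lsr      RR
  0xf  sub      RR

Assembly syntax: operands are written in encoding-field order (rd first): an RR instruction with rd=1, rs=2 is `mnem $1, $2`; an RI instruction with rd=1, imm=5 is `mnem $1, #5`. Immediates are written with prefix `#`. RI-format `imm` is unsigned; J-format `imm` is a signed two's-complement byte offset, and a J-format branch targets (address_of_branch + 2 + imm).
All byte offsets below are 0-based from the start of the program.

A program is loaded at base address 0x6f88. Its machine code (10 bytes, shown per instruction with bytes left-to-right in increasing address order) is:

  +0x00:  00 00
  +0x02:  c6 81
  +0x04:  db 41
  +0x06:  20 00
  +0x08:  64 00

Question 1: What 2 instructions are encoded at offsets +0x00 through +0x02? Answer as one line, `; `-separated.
bz #0; subi $1, #641

+0x00: 00 00 ⇒ word 0x0000 (big)
  op=0x0000>>12=0x0 ⇒ bz (J)
  imm@[11:0]=0x0 ⇒ #0
+0x02: c6 81 ⇒ word 0xc681 (big)
  op=0xc681>>12=0xc ⇒ subi (RI)
  rd@[11:10]=0x1 ⇒ $1
  imm@[9:0]=0x281 ⇒ #641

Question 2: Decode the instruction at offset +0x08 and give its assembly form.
decr $1

+0x08: 64 00 ⇒ word 0x6400 (big)
  opcode bits[15:12]=0x6: decr/R
  rd: (w>>10)&0x3=0x1 → $1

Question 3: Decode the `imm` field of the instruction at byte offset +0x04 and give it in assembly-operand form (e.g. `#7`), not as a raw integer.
@+04  big-endian(db 41) = 0xdb41
  opcode bits[15:12]=0xd: shli/RI
  [11:10] rd=2 = $2
  [9:0] imm=833 = #833

#833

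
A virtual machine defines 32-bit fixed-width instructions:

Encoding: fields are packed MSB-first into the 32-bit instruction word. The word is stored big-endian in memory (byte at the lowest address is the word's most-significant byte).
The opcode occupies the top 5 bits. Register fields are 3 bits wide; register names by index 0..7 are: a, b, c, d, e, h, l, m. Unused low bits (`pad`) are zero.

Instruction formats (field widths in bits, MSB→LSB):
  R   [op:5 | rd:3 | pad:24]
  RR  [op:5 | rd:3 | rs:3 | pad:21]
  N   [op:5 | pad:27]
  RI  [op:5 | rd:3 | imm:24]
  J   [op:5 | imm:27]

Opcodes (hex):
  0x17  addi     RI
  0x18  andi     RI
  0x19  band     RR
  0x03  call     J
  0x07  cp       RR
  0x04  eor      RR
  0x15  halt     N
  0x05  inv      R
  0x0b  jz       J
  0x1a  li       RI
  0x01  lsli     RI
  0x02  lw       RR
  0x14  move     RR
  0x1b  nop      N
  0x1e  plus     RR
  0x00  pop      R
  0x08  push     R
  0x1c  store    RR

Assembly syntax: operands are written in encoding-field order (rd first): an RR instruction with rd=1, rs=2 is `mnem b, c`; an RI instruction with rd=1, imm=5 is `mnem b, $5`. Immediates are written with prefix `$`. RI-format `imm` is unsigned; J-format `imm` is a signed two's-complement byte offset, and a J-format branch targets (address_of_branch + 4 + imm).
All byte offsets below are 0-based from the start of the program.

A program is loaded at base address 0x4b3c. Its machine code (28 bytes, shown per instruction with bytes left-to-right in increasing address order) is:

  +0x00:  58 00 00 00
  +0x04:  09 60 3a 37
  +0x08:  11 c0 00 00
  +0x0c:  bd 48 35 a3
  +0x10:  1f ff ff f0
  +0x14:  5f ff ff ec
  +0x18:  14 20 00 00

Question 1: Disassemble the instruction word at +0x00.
jz $0

+0x00: 58 00 00 00 ⇒ word 0x58000000 (big)
  opcode bits[31:27]=0xb: jz/J
  imm@[26:0]=0x0 ⇒ $0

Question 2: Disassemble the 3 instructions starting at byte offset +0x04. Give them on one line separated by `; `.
@+04  big-endian(09 60 3a 37) = 0x09603a37
  top 5b → 0x1 → lsli [RI]
  rd: (w>>24)&0x7=0x1 → b
  imm: (w>>0)&0xffffff=0x603a37 → $6306359
@+08  big-endian(11 c0 00 00) = 0x11c00000
  top 5b → 0x2 → lw [RR]
  rd: (w>>24)&0x7=0x1 → b
  rs: (w>>21)&0x7=0x6 → l
@+0c  big-endian(bd 48 35 a3) = 0xbd4835a3
  top 5b → 0x17 → addi [RI]
  rd: (w>>24)&0x7=0x5 → h
  imm: (w>>0)&0xffffff=0x4835a3 → $4732323

lsli b, $6306359; lw b, l; addi h, $4732323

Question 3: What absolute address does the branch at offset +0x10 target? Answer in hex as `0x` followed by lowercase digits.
0x4b40

off 0x10: read 1f ff ff f0 as big → 0x1ffffff0
  top 5b → 0x3 → call [J]
  imm: (w>>0)&0x7ffffff=0x7fffff0 (s27→-16) → $-16
  target = base 0x4b3c + off 0x10 + 4 + imm -16 = 0x4b40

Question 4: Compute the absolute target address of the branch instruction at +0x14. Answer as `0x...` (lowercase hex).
+0x14: 5f ff ff ec ⇒ word 0x5fffffec (big)
  top 5b → 0xb → jz [J]
  imm@[26:0]=0x7ffffec (s27→-20) ⇒ $-20
  target = base 0x4b3c + off 0x14 + 4 + imm -20 = 0x4b40

0x4b40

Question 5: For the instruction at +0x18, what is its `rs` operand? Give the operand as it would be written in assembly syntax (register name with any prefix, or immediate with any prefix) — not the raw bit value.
off 0x18: read 14 20 00 00 as big → 0x14200000
  top 5b → 0x2 → lw [RR]
  rd: (w>>24)&0x7=0x4 → e
  rs: (w>>21)&0x7=0x1 → b

b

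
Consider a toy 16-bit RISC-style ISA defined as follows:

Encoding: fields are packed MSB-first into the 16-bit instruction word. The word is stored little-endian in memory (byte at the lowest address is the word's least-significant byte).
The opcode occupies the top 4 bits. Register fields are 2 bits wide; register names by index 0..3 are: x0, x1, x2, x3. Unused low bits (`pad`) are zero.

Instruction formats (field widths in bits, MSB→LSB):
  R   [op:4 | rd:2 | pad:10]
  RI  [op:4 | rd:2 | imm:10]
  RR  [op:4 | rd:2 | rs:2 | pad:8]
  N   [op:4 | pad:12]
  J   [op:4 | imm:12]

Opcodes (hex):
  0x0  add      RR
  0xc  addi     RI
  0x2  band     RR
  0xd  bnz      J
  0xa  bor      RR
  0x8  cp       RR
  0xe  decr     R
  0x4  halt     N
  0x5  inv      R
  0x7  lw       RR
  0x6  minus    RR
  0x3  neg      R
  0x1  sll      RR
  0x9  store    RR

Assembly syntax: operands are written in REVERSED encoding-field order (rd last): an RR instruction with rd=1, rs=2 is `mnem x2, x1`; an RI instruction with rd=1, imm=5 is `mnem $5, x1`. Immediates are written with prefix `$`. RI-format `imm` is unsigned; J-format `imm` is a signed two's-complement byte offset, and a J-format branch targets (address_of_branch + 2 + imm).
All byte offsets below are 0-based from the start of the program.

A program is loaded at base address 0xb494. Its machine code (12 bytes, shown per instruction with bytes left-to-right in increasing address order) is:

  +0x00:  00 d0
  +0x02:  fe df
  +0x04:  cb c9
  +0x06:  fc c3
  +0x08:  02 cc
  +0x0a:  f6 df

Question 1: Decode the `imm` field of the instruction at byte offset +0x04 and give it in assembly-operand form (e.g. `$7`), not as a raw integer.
[04] cb c9 → 0xc9cb
  op=0xc9cb>>12=0xc ⇒ addi (RI)
  [11:10] rd=2 = x2
  [9:0] imm=459 = $459

$459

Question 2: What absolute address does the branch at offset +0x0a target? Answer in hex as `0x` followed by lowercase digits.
0xb496

+0x0a: f6 df ⇒ word 0xdff6 (little)
  top 4b → 0xd → bnz [J]
  imm: (w>>0)&0xfff=0xff6 (s12→-10) → $-10
  target = base 0xb494 + off 0x0a + 2 + imm -10 = 0xb496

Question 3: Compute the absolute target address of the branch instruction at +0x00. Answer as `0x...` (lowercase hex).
0xb496

[00] 00 d0 → 0xd000
  top 4b → 0xd → bnz [J]
  imm@[11:0]=0x0 ⇒ $0
  target = base 0xb494 + off 0x00 + 2 + imm 0 = 0xb496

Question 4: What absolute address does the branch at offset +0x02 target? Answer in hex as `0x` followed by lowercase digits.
0xb496

[02] fe df → 0xdffe
  top 4b → 0xd → bnz [J]
  imm: (w>>0)&0xfff=0xffe (s12→-2) → $-2
  target = base 0xb494 + off 0x02 + 2 + imm -2 = 0xb496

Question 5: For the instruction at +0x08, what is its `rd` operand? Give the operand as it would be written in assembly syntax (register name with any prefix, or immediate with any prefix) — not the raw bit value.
@+08  little-endian(02 cc) = 0xcc02
  top 4b → 0xc → addi [RI]
  [11:10] rd=3 = x3
  [9:0] imm=2 = $2

x3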